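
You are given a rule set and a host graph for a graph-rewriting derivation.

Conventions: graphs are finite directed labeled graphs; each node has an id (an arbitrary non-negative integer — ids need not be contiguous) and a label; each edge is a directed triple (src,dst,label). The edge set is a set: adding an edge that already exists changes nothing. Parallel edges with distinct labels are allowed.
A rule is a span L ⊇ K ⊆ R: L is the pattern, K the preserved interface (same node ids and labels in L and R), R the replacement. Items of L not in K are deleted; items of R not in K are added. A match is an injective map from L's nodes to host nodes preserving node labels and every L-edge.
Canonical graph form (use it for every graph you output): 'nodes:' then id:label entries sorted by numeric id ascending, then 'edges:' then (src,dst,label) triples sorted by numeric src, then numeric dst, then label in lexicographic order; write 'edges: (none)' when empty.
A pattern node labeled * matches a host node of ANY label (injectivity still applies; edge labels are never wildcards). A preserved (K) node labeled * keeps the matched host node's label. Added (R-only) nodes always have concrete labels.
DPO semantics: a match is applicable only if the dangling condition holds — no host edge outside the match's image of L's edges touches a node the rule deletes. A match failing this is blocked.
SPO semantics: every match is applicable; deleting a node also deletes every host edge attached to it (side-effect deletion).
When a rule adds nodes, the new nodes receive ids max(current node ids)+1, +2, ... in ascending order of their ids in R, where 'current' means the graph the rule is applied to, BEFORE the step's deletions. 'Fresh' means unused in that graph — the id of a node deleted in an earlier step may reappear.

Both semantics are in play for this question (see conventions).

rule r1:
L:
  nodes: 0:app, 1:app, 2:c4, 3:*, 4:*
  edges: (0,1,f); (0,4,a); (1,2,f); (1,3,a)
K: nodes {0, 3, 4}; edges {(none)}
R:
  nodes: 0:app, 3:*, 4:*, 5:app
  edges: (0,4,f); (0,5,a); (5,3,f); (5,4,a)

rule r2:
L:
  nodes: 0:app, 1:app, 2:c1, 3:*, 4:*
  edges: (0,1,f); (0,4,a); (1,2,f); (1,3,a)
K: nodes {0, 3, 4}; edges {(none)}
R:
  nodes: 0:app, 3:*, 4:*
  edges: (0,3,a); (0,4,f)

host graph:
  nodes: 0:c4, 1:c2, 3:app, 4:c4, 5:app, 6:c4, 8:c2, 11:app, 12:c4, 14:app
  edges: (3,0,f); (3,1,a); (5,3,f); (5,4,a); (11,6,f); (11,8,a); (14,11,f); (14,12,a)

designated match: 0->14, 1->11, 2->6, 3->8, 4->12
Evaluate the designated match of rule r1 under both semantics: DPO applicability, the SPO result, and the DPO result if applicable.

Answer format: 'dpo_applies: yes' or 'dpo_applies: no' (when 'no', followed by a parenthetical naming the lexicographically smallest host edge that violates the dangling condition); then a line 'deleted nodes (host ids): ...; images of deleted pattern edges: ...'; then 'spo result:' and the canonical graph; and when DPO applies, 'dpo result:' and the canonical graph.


dpo_applies: yes
deleted nodes (host ids): 6, 11; images of deleted pattern edges: (11,6,f); (11,8,a); (14,11,f); (14,12,a)
spo result:
nodes: 0:c4, 1:c2, 3:app, 4:c4, 5:app, 8:c2, 12:c4, 14:app, 15:app
edges: (3,0,f); (3,1,a); (5,3,f); (5,4,a); (14,12,f); (14,15,a); (15,8,f); (15,12,a)
dpo result:
nodes: 0:c4, 1:c2, 3:app, 4:c4, 5:app, 8:c2, 12:c4, 14:app, 15:app
edges: (3,0,f); (3,1,a); (5,3,f); (5,4,a); (14,12,f); (14,15,a); (15,8,f); (15,12,a)


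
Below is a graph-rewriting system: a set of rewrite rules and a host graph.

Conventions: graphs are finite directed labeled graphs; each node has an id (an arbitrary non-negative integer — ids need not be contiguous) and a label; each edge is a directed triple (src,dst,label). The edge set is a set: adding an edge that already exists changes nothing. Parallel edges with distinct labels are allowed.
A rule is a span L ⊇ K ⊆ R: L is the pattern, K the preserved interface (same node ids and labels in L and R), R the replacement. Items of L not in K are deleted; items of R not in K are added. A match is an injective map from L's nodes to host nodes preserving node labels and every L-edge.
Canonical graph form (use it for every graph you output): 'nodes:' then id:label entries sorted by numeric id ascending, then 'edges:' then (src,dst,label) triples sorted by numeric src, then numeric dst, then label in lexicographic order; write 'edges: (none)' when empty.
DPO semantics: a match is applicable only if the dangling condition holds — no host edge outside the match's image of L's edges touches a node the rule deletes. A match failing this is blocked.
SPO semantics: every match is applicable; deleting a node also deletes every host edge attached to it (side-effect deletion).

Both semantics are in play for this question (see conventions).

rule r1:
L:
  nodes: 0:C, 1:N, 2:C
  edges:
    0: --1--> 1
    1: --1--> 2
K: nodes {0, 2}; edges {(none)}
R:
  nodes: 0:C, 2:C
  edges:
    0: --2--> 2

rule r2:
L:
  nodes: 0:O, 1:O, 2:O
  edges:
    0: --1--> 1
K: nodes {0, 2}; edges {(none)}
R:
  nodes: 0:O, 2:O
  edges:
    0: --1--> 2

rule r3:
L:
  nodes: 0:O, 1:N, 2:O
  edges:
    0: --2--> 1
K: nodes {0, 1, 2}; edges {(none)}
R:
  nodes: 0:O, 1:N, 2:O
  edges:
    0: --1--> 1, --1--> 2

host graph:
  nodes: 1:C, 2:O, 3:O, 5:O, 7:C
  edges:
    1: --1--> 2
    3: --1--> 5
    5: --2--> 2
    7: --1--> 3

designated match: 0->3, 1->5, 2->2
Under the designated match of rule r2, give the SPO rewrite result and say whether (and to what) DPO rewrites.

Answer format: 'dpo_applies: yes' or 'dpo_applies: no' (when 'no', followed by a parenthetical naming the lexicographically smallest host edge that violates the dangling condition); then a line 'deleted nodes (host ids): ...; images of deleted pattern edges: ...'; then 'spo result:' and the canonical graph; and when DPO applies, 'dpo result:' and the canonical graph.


dpo_applies: no
(the rule deletes node 5, which keeps host edge (5,2,2) outside the match image — the dangling condition fails, DPO blocks; SPO proceeds and side-deletes such edges)
deleted nodes (host ids): 5; images of deleted pattern edges: (3,5,1)
spo result:
nodes: 1:C, 2:O, 3:O, 7:C
edges: (1,2,1); (3,2,1); (7,3,1)


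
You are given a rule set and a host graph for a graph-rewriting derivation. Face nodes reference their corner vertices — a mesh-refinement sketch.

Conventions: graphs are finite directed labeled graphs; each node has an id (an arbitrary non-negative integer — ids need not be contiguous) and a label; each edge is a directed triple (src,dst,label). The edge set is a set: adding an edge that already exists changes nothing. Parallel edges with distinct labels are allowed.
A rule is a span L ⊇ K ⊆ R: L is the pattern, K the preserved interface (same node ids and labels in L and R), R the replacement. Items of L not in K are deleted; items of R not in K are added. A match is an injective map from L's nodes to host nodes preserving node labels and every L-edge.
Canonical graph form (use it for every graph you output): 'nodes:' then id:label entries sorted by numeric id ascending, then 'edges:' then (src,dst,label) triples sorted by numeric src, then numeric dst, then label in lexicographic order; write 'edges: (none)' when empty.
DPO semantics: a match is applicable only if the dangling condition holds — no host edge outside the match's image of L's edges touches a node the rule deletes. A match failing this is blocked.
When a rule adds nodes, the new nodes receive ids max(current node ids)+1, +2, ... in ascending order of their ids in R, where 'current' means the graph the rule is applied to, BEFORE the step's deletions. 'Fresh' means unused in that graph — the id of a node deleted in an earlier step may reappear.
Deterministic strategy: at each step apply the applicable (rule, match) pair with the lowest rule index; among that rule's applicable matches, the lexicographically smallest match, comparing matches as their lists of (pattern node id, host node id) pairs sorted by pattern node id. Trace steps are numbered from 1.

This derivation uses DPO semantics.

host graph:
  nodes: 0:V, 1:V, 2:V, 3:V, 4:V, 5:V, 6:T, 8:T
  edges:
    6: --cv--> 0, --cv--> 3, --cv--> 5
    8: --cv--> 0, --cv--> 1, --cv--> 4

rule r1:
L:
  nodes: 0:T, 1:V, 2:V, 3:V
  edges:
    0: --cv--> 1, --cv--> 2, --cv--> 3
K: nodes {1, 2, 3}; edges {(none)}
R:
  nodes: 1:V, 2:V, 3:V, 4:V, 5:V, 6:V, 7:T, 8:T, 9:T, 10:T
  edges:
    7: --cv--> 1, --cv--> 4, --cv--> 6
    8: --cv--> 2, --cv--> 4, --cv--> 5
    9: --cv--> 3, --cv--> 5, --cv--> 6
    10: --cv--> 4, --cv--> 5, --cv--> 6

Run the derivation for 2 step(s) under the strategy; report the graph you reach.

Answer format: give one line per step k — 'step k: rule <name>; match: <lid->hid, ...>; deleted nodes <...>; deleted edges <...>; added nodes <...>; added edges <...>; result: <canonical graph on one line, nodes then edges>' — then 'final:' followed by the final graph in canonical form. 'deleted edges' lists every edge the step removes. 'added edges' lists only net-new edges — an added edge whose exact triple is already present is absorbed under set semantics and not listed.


step 1: rule r1; match: 0->6, 1->0, 2->3, 3->5; deleted nodes 6; deleted edges (6,0,cv); (6,3,cv); (6,5,cv); added nodes 9, 10, 11, 12, 13, 14, 15; added edges (12,0,cv); (12,9,cv); (12,11,cv); (13,3,cv); (13,9,cv); (13,10,cv); (14,5,cv); (14,10,cv); (14,11,cv); (15,9,cv); (15,10,cv); (15,11,cv); result: nodes: 0:V, 1:V, 2:V, 3:V, 4:V, 5:V, 8:T, 9:V, 10:V, 11:V, 12:T, 13:T, 14:T, 15:T edges: (8,0,cv); (8,1,cv); (8,4,cv); (12,0,cv); (12,9,cv); (12,11,cv); (13,3,cv); (13,9,cv); (13,10,cv); (14,5,cv); (14,10,cv); (14,11,cv); (15,9,cv); (15,10,cv); (15,11,cv)
step 2: rule r1; match: 0->8, 1->0, 2->1, 3->4; deleted nodes 8; deleted edges (8,0,cv); (8,1,cv); (8,4,cv); added nodes 16, 17, 18, 19, 20, 21, 22; added edges (19,0,cv); (19,16,cv); (19,18,cv); (20,1,cv); (20,16,cv); (20,17,cv); (21,4,cv); (21,17,cv); (21,18,cv); (22,16,cv); (22,17,cv); (22,18,cv); result: nodes: 0:V, 1:V, 2:V, 3:V, 4:V, 5:V, 9:V, 10:V, 11:V, 12:T, 13:T, 14:T, 15:T, 16:V, 17:V, 18:V, 19:T, 20:T, 21:T, 22:T edges: (12,0,cv); (12,9,cv); (12,11,cv); (13,3,cv); (13,9,cv); (13,10,cv); (14,5,cv); (14,10,cv); (14,11,cv); (15,9,cv); (15,10,cv); (15,11,cv); (19,0,cv); (19,16,cv); (19,18,cv); (20,1,cv); (20,16,cv); (20,17,cv); (21,4,cv); (21,17,cv); (21,18,cv); (22,16,cv); (22,17,cv); (22,18,cv)
final:
nodes: 0:V, 1:V, 2:V, 3:V, 4:V, 5:V, 9:V, 10:V, 11:V, 12:T, 13:T, 14:T, 15:T, 16:V, 17:V, 18:V, 19:T, 20:T, 21:T, 22:T
edges: (12,0,cv); (12,9,cv); (12,11,cv); (13,3,cv); (13,9,cv); (13,10,cv); (14,5,cv); (14,10,cv); (14,11,cv); (15,9,cv); (15,10,cv); (15,11,cv); (19,0,cv); (19,16,cv); (19,18,cv); (20,1,cv); (20,16,cv); (20,17,cv); (21,4,cv); (21,17,cv); (21,18,cv); (22,16,cv); (22,17,cv); (22,18,cv)


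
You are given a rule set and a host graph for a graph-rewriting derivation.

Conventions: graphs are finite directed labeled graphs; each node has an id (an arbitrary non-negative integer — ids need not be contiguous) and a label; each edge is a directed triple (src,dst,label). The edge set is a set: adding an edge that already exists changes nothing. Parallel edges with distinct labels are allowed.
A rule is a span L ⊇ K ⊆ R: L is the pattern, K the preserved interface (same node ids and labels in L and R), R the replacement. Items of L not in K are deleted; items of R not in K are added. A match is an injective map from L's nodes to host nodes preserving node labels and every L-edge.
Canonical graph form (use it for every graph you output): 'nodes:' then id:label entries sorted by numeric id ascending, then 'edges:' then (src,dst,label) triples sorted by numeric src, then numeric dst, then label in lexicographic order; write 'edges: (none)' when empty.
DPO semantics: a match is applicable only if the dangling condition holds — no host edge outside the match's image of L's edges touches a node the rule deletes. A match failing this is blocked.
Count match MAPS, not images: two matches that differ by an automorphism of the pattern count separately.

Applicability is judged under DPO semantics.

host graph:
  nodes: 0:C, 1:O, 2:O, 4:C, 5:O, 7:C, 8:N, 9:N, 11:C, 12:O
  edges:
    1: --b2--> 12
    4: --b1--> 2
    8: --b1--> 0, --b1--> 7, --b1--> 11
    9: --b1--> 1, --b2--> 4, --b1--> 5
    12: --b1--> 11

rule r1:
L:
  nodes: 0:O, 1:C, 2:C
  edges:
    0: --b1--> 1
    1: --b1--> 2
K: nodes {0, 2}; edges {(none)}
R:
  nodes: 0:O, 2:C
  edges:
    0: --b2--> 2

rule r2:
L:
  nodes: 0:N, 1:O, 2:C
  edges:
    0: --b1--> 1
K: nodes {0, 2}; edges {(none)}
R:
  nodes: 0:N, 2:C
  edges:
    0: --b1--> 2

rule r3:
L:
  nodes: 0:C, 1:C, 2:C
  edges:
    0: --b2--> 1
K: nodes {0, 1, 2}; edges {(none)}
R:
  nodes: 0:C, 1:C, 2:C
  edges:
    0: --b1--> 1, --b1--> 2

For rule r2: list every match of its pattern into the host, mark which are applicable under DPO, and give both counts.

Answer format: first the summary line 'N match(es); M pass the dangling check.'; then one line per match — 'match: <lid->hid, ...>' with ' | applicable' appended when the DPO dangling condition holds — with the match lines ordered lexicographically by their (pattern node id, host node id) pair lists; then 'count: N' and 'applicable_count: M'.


8 match(es); 4 pass the dangling check.
match: 0->9, 1->1, 2->0
match: 0->9, 1->1, 2->4
match: 0->9, 1->1, 2->7
match: 0->9, 1->1, 2->11
match: 0->9, 1->5, 2->0 | applicable
match: 0->9, 1->5, 2->4 | applicable
match: 0->9, 1->5, 2->7 | applicable
match: 0->9, 1->5, 2->11 | applicable
count: 8
applicable_count: 4


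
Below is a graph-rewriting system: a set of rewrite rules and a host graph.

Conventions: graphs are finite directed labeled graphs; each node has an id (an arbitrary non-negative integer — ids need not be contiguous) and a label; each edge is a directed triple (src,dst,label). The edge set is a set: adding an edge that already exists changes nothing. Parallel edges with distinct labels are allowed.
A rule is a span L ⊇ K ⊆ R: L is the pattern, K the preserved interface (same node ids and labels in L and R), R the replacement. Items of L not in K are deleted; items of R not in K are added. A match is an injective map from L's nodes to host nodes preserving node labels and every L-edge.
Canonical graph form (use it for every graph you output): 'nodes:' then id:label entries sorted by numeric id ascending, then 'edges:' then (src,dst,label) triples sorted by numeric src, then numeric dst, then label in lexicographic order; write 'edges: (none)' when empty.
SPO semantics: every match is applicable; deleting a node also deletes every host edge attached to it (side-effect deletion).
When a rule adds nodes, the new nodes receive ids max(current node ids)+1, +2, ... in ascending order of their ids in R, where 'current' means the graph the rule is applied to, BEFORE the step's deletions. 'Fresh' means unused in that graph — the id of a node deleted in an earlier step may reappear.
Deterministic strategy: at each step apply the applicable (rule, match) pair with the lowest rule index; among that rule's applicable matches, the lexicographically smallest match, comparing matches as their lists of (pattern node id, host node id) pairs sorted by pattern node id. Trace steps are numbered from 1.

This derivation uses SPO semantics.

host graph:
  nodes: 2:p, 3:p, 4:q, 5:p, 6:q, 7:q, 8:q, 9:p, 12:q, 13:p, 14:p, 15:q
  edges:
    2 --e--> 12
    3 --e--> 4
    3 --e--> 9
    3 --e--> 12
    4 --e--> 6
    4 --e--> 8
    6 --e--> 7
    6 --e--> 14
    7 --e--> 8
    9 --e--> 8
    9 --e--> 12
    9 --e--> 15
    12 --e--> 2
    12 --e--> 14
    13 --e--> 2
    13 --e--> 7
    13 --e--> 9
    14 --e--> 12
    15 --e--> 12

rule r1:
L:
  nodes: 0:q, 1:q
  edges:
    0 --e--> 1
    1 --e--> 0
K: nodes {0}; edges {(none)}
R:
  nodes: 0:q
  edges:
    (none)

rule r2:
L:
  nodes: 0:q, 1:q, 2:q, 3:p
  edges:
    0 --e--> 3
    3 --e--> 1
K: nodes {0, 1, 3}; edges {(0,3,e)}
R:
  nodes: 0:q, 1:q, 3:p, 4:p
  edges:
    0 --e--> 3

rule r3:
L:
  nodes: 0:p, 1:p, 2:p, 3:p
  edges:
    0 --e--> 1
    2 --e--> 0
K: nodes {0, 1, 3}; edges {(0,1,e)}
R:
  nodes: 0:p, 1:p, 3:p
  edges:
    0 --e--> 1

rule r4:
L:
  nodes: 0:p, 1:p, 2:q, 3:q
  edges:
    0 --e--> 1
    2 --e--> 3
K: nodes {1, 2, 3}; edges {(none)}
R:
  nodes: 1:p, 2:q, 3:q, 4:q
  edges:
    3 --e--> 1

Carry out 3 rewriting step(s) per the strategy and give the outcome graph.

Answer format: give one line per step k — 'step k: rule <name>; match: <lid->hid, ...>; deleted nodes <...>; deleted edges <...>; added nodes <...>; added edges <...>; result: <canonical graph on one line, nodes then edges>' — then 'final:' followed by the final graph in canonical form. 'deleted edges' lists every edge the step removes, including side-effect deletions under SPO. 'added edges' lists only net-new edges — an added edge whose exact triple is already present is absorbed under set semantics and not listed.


step 1: rule r2; match: 0->6, 1->12, 2->4, 3->14; deleted nodes 4; deleted edges (3,4,e); (4,6,e); (4,8,e); (14,12,e); added nodes 16; added edges (none); result: nodes: 2:p, 3:p, 5:p, 6:q, 7:q, 8:q, 9:p, 12:q, 13:p, 14:p, 15:q, 16:p edges: (2,12,e); (3,9,e); (3,12,e); (6,7,e); (6,14,e); (7,8,e); (9,8,e); (9,12,e); (9,15,e); (12,2,e); (12,14,e); (13,2,e); (13,7,e); (13,9,e); (15,12,e)
step 2: rule r4; match: 0->3, 1->9, 2->6, 3->7; deleted nodes 3; deleted edges (3,9,e); (3,12,e); (6,7,e); added nodes 17; added edges (7,9,e); result: nodes: 2:p, 5:p, 6:q, 7:q, 8:q, 9:p, 12:q, 13:p, 14:p, 15:q, 16:p, 17:q edges: (2,12,e); (6,14,e); (7,8,e); (7,9,e); (9,8,e); (9,12,e); (9,15,e); (12,2,e); (12,14,e); (13,2,e); (13,7,e); (13,9,e); (15,12,e)
step 3: rule r2; match: 0->7, 1->8, 2->6, 3->9; deleted nodes 6; deleted edges (6,14,e); (9,8,e); added nodes 18; added edges (none); result: nodes: 2:p, 5:p, 7:q, 8:q, 9:p, 12:q, 13:p, 14:p, 15:q, 16:p, 17:q, 18:p edges: (2,12,e); (7,8,e); (7,9,e); (9,12,e); (9,15,e); (12,2,e); (12,14,e); (13,2,e); (13,7,e); (13,9,e); (15,12,e)
final:
nodes: 2:p, 5:p, 7:q, 8:q, 9:p, 12:q, 13:p, 14:p, 15:q, 16:p, 17:q, 18:p
edges: (2,12,e); (7,8,e); (7,9,e); (9,12,e); (9,15,e); (12,2,e); (12,14,e); (13,2,e); (13,7,e); (13,9,e); (15,12,e)


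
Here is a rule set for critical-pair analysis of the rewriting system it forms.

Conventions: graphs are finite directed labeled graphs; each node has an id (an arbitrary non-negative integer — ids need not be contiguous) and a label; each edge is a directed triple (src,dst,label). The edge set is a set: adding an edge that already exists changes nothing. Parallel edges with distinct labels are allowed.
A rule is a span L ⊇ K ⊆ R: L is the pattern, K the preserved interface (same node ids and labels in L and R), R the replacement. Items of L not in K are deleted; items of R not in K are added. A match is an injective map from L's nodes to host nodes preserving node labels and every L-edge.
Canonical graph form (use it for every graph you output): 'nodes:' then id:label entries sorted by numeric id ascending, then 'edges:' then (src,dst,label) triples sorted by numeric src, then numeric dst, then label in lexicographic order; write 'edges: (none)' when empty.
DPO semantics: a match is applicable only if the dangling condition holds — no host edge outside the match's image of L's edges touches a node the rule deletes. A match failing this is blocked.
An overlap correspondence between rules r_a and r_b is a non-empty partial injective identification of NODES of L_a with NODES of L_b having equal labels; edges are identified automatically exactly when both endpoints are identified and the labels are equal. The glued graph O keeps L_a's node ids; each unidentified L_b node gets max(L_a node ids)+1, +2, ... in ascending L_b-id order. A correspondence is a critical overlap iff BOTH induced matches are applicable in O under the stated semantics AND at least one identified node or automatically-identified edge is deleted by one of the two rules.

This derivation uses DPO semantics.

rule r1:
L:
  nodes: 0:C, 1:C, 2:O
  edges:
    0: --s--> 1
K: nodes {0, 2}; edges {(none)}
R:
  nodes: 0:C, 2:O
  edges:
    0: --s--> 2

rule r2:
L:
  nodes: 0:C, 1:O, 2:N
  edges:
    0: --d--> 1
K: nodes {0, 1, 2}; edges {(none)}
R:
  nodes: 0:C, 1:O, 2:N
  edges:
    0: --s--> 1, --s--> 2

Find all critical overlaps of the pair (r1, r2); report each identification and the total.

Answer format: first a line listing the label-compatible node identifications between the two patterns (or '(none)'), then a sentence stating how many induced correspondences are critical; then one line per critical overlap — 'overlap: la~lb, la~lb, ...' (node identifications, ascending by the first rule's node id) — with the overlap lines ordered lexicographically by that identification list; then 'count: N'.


label-compatible node identifications between L(r1) and L(r2): 0~0, 1~0, 2~1
0 of the induced correspondences are critical overlaps of r1 and r2.
count: 0


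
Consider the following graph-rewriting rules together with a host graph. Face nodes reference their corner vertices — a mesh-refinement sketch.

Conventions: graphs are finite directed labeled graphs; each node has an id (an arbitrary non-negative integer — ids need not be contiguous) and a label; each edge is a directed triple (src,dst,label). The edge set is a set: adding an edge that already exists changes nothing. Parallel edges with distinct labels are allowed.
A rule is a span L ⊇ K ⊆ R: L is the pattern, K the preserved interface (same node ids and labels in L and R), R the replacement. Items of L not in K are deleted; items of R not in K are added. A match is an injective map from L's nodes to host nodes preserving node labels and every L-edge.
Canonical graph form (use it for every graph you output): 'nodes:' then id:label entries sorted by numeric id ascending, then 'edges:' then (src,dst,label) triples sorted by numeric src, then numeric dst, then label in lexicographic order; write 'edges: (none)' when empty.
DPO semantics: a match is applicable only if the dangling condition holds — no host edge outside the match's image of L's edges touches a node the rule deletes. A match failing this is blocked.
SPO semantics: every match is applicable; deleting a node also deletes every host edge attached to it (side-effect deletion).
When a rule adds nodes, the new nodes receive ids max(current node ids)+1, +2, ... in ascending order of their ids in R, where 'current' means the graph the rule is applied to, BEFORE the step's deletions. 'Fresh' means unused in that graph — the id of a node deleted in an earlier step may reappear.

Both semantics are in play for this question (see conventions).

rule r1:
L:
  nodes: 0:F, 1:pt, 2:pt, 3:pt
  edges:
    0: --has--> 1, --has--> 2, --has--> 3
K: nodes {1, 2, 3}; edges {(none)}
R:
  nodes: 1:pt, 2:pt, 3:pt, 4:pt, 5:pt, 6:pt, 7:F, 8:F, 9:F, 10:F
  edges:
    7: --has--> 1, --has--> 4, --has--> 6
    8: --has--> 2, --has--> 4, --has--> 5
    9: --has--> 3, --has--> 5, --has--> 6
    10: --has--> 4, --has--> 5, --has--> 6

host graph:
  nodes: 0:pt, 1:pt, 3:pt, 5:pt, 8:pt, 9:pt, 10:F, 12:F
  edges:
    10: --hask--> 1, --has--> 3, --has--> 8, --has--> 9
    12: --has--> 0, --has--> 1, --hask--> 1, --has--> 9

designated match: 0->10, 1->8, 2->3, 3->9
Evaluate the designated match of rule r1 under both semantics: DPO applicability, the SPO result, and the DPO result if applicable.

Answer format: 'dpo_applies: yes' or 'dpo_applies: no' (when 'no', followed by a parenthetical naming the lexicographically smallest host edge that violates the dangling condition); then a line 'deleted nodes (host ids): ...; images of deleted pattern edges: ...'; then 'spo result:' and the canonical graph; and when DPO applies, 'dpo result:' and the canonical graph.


dpo_applies: no
(the rule deletes node 10, which keeps host edge (10,1,hask) outside the match image — the dangling condition fails, DPO blocks; SPO proceeds and side-deletes such edges)
deleted nodes (host ids): 10; images of deleted pattern edges: (10,3,has); (10,8,has); (10,9,has)
spo result:
nodes: 0:pt, 1:pt, 3:pt, 5:pt, 8:pt, 9:pt, 12:F, 13:pt, 14:pt, 15:pt, 16:F, 17:F, 18:F, 19:F
edges: (12,0,has); (12,1,has); (12,1,hask); (12,9,has); (16,8,has); (16,13,has); (16,15,has); (17,3,has); (17,13,has); (17,14,has); (18,9,has); (18,14,has); (18,15,has); (19,13,has); (19,14,has); (19,15,has)


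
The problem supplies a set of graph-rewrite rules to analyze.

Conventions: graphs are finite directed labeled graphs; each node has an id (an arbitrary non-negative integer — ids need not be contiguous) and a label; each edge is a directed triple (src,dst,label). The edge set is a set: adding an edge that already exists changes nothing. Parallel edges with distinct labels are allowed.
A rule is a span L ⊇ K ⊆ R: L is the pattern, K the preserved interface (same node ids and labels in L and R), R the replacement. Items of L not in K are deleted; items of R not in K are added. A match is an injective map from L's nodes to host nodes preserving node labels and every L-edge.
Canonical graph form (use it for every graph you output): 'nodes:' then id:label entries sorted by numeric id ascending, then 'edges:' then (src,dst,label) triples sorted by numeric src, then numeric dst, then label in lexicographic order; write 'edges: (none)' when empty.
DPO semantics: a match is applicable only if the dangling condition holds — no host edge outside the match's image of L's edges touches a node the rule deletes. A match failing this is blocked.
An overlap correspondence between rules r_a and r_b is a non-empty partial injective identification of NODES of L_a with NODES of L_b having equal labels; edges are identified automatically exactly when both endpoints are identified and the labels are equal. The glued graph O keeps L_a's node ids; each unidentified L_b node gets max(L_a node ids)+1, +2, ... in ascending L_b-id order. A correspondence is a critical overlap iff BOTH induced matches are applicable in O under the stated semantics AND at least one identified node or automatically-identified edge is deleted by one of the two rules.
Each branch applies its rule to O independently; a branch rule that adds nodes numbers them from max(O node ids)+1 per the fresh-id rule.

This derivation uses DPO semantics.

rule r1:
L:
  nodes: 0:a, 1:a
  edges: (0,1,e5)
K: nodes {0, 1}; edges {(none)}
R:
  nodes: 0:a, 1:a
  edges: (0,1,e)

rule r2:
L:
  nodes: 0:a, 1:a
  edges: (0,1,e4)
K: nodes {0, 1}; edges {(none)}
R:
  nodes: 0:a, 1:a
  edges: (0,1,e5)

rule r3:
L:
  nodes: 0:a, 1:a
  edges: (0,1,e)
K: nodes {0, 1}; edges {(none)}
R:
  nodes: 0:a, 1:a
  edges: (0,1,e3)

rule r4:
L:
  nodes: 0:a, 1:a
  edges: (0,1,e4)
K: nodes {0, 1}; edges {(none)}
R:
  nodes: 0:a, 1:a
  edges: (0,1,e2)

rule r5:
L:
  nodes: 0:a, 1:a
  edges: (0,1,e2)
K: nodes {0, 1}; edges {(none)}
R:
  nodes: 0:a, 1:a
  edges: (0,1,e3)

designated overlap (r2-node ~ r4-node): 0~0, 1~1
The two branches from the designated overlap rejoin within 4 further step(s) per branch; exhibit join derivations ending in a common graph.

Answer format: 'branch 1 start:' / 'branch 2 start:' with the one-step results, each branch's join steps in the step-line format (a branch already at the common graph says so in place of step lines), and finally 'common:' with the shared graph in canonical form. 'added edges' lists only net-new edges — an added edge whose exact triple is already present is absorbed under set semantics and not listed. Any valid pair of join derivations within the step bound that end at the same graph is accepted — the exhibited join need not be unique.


branch 1 start:
nodes: 0:a, 1:a
edges: (0,1,e5)
branch 2 start:
nodes: 0:a, 1:a
edges: (0,1,e2)
branch 1 step 1: rule r1; match: 0->0, 1->1; deleted nodes (none); deleted edges (0,1,e5); added nodes (none); added edges (0,1,e); result: nodes: 0:a, 1:a edges: (0,1,e)
branch 1 step 2: rule r3; match: 0->0, 1->1; deleted nodes (none); deleted edges (0,1,e); added nodes (none); added edges (0,1,e3); result: nodes: 0:a, 1:a edges: (0,1,e3)
branch 2 step 1: rule r5; match: 0->0, 1->1; deleted nodes (none); deleted edges (0,1,e2); added nodes (none); added edges (0,1,e3); result: nodes: 0:a, 1:a edges: (0,1,e3)
common:
nodes: 0:a, 1:a
edges: (0,1,e3)


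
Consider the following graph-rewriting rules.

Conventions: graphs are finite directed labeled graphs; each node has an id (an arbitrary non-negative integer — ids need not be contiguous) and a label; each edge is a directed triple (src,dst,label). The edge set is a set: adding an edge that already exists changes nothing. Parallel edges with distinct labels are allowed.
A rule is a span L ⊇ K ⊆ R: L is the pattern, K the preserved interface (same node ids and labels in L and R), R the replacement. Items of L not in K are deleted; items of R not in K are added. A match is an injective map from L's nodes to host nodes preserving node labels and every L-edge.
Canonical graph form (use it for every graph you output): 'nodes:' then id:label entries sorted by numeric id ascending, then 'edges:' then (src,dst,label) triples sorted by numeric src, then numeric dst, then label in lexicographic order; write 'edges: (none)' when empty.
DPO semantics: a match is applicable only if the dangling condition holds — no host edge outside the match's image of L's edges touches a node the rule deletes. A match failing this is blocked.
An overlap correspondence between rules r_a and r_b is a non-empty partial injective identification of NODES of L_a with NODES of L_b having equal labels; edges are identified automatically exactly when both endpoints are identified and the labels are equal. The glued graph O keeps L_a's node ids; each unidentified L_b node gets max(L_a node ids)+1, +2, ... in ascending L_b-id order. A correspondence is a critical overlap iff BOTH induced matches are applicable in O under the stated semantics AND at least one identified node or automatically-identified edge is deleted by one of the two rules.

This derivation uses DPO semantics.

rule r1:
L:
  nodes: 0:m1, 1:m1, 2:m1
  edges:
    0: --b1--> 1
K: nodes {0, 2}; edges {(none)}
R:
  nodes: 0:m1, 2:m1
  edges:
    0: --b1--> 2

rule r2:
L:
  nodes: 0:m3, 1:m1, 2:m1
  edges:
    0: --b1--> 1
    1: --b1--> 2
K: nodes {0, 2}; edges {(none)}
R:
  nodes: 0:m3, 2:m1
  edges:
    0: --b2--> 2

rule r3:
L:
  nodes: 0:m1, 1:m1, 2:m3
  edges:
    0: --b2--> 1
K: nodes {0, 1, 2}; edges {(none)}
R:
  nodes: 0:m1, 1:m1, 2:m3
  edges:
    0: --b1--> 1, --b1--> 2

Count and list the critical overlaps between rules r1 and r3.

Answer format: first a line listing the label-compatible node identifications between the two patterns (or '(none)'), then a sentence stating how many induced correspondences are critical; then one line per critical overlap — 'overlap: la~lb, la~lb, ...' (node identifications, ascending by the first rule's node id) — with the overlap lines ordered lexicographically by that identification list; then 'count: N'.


label-compatible node identifications between L(r1) and L(r3): 0~0, 0~1, 1~0, 1~1, 2~0, 2~1
0 of the induced correspondences are critical overlaps of r1 and r3.
count: 0


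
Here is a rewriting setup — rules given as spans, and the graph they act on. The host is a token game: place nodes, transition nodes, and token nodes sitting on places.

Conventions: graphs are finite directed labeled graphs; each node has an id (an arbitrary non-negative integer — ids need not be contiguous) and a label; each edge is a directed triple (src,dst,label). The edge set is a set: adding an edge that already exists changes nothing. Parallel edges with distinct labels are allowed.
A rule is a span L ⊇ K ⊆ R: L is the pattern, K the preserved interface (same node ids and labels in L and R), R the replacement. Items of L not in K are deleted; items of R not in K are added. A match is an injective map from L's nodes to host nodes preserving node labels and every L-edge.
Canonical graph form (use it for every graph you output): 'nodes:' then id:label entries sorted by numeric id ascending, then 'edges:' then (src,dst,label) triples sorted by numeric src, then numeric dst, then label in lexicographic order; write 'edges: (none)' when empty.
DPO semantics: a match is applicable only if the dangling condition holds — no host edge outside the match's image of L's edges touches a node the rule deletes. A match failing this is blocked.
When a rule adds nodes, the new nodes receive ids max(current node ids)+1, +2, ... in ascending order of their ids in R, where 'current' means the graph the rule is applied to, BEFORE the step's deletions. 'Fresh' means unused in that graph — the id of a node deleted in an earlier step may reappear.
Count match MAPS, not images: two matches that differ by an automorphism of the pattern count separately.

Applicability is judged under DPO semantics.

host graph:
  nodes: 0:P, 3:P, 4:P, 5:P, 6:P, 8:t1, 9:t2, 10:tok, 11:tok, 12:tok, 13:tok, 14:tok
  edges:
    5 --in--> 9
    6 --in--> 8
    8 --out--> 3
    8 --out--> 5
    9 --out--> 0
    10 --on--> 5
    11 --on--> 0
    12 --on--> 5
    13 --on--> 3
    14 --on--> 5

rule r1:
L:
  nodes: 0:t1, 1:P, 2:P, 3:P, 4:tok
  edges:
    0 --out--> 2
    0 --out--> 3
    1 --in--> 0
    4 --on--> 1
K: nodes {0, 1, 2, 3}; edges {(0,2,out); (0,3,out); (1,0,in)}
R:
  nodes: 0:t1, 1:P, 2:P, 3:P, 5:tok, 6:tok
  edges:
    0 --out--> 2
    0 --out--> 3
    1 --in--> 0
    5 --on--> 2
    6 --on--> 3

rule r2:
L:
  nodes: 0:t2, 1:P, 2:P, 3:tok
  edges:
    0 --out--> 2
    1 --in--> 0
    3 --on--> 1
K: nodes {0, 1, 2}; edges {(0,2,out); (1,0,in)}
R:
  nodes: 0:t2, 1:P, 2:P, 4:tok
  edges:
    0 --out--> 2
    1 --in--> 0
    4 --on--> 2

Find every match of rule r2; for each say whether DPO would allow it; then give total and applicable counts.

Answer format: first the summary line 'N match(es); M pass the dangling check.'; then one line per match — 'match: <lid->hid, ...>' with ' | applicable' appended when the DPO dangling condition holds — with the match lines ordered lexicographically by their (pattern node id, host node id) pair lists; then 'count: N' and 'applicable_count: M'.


3 match(es); 3 pass the dangling check.
match: 0->9, 1->5, 2->0, 3->10 | applicable
match: 0->9, 1->5, 2->0, 3->12 | applicable
match: 0->9, 1->5, 2->0, 3->14 | applicable
count: 3
applicable_count: 3


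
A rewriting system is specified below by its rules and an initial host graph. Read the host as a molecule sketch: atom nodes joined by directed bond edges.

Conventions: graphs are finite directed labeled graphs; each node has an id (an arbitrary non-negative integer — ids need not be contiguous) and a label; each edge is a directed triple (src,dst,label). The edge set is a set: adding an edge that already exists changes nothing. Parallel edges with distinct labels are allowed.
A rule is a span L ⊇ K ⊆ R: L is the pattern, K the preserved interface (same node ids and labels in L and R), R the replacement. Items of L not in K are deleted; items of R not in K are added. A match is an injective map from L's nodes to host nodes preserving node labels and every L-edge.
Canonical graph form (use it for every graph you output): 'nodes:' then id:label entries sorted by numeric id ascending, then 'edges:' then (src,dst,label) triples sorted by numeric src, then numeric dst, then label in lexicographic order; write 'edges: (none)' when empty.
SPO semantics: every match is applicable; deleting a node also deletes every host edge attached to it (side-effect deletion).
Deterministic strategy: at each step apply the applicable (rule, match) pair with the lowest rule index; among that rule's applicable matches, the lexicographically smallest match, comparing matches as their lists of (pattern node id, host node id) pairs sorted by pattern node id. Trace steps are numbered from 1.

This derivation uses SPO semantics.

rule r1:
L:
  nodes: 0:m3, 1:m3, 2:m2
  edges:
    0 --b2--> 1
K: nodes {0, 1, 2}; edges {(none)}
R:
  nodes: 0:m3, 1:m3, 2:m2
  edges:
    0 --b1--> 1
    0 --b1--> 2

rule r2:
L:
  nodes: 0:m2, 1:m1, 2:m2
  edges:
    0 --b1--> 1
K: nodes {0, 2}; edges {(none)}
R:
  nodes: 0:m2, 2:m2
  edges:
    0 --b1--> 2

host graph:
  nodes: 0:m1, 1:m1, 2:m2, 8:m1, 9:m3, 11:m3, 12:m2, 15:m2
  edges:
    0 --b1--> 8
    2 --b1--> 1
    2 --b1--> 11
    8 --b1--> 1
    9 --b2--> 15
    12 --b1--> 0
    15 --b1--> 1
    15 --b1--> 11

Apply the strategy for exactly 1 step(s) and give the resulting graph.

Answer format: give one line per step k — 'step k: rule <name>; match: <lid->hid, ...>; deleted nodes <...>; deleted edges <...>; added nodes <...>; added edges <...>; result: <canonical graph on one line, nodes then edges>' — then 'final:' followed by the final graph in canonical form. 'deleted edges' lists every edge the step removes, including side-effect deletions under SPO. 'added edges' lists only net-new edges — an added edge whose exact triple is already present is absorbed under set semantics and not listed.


step 1: rule r2; match: 0->2, 1->1, 2->12; deleted nodes 1; deleted edges (2,1,b1); (8,1,b1); (15,1,b1); added nodes (none); added edges (2,12,b1); result: nodes: 0:m1, 2:m2, 8:m1, 9:m3, 11:m3, 12:m2, 15:m2 edges: (0,8,b1); (2,11,b1); (2,12,b1); (9,15,b2); (12,0,b1); (15,11,b1)
final:
nodes: 0:m1, 2:m2, 8:m1, 9:m3, 11:m3, 12:m2, 15:m2
edges: (0,8,b1); (2,11,b1); (2,12,b1); (9,15,b2); (12,0,b1); (15,11,b1)


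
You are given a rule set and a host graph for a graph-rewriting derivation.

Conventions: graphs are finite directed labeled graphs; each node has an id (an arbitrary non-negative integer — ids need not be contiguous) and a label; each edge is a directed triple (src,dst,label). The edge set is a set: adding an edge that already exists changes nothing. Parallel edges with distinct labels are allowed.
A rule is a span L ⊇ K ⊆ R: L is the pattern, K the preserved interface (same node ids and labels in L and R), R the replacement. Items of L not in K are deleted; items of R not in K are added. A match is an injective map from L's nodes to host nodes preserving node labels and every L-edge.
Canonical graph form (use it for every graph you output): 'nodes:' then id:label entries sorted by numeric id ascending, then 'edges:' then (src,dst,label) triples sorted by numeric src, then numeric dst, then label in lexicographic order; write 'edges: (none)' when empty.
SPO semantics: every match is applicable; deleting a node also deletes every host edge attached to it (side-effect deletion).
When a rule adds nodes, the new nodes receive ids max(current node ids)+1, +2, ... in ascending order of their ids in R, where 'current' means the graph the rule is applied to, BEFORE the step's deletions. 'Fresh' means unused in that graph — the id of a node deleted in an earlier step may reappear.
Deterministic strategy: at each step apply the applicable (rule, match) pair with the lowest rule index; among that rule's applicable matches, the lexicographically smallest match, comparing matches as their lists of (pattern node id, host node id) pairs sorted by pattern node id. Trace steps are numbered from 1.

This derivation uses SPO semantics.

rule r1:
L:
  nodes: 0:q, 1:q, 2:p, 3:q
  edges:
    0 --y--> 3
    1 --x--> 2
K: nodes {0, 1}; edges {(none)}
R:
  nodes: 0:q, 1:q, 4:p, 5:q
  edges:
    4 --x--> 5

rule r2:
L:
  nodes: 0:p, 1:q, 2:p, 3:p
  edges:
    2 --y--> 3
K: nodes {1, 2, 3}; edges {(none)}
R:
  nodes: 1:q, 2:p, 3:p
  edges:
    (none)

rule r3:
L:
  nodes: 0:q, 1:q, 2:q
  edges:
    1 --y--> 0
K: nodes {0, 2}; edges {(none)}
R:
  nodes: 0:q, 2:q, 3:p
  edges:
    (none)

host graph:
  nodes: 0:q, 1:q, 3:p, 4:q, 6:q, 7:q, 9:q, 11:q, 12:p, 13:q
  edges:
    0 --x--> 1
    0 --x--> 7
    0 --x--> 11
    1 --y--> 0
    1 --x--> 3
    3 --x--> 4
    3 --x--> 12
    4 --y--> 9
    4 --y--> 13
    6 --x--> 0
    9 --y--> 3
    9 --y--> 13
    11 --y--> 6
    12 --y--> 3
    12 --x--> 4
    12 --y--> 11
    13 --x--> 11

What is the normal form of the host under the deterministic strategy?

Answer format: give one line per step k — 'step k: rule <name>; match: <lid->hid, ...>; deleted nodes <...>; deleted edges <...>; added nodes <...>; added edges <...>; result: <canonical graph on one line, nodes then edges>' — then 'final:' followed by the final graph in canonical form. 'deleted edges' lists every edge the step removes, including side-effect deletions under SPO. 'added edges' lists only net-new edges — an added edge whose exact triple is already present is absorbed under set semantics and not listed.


step 1: rule r1; match: 0->4, 1->1, 2->3, 3->9; deleted nodes 3, 9; deleted edges (1,3,x); (3,4,x); (3,12,x); (4,9,y); (9,3,y); (9,13,y); (12,3,y); added nodes 14, 15; added edges (14,15,x); result: nodes: 0:q, 1:q, 4:q, 6:q, 7:q, 11:q, 12:p, 13:q, 14:p, 15:q edges: (0,1,x); (0,7,x); (0,11,x); (1,0,y); (4,13,y); (6,0,x); (11,6,y); (12,4,x); (12,11,y); (13,11,x); (14,15,x)
step 2: rule r3; match: 0->0, 1->1, 2->4; deleted nodes 1; deleted edges (0,1,x); (1,0,y); added nodes 16; added edges (none); result: nodes: 0:q, 4:q, 6:q, 7:q, 11:q, 12:p, 13:q, 14:p, 15:q, 16:p edges: (0,7,x); (0,11,x); (4,13,y); (6,0,x); (11,6,y); (12,4,x); (12,11,y); (13,11,x); (14,15,x)
step 3: rule r3; match: 0->6, 1->11, 2->0; deleted nodes 11; deleted edges (0,11,x); (11,6,y); (12,11,y); (13,11,x); added nodes 17; added edges (none); result: nodes: 0:q, 4:q, 6:q, 7:q, 12:p, 13:q, 14:p, 15:q, 16:p, 17:p edges: (0,7,x); (4,13,y); (6,0,x); (12,4,x); (14,15,x)
step 4: rule r3; match: 0->13, 1->4, 2->0; deleted nodes 4; deleted edges (4,13,y); (12,4,x); added nodes 18; added edges (none); result: nodes: 0:q, 6:q, 7:q, 12:p, 13:q, 14:p, 15:q, 16:p, 17:p, 18:p edges: (0,7,x); (6,0,x); (14,15,x)
final:
nodes: 0:q, 6:q, 7:q, 12:p, 13:q, 14:p, 15:q, 16:p, 17:p, 18:p
edges: (0,7,x); (6,0,x); (14,15,x)
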